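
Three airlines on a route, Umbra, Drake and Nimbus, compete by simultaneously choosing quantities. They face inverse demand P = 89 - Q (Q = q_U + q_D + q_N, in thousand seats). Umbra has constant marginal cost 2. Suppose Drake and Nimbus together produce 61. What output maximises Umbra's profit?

13

With rivals' combined output fixed at 61, Umbra's profit is π_U = (89 - 61 - q_U)q_U - (2q_U) = (28 - q_U)q_U - (2q_U).
∂π_U/∂q_U = 26 - 2q_U = 0, so q_U = 13.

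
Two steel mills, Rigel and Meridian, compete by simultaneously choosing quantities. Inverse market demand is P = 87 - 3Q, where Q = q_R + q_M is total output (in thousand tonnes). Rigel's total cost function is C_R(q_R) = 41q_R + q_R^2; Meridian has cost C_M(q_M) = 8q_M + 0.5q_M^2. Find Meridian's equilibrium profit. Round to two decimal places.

Rigel's profit: π_R = (87 - 3Q)q_R - (41q_R + q_R²). Setting ∂π_R/∂q_R = 0: 46 - 8q_R - 3(q_M) = 0.
Meridian's profit: π_M = (87 - 3Q)q_M - (8q_M + (1/2)q_M²). Setting ∂π_M/∂q_M = 0: 79 - 7q_M - 3(q_R) = 0.
So q_R = (46 - 3q_M)/8 and q_M = (79 - 3q_R)/7.
Substituting one into the other gives q_R = 85/47 and q_M = 494/47.
Price P = 87 - 3·(579/47) = 50.0426.
Meridian's profit: 50.0426·(494/47) - 8·(494/47) - (1/2)(494/47)² = 386.6573.

386.66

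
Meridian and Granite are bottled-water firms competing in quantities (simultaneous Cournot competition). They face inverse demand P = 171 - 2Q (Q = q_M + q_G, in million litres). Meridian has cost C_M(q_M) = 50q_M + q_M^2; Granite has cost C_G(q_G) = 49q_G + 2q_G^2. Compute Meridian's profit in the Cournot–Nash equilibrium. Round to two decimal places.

Meridian's profit: π_M = (171 - 2Q)q_M - (50q_M + q_M²). Setting ∂π_M/∂q_M = 0: 121 - 6q_M - 2(q_G) = 0.
Granite's profit: π_G = (171 - 2Q)q_G - (49q_G + 2q_G²). Setting ∂π_G/∂q_G = 0: 122 - 8q_G - 2(q_M) = 0.
So q_M = (121 - 2q_G)/6 and q_G = (122 - 2q_M)/8.
Substituting one into the other gives q_M = 181/11 and q_G = 245/22.
Price P = 171 - 2·(607/22) = 1274/11.
Meridian's profit: (1274/11)·(181/11) - 50·(181/11) - (181/11)² = 812.2562.

812.26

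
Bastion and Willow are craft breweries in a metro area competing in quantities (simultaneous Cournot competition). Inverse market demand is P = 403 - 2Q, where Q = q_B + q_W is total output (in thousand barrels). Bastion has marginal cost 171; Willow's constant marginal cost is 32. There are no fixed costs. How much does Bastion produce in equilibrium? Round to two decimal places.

15.50

Bastion's profit: π_B = (403 - 2Q)q_B - (171q_B). Setting ∂π_B/∂q_B = 0: 232 - 4q_B - 2(q_W) = 0.
Willow's profit: π_W = (403 - 2Q)q_W - (32q_W). Setting ∂π_W/∂q_W = 0: 371 - 4q_W - 2(q_B) = 0.
So q_B = (232 - 2q_W)/4 and q_W = (371 - 2q_B)/4.
Substituting one into the other gives q_B = 31/2 and q_W = 85.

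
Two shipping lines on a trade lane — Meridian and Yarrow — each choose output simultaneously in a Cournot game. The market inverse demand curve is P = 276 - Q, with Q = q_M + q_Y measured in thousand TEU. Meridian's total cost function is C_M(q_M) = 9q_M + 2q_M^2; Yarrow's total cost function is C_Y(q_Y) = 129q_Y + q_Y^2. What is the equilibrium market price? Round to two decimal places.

Meridian's profit: π_M = (276 - Q)q_M - (9q_M + 2q_M²). Setting ∂π_M/∂q_M = 0: 267 - 6q_M - (q_Y) = 0.
Yarrow's profit: π_Y = (276 - Q)q_Y - (129q_Y + q_Y²). Setting ∂π_Y/∂q_Y = 0: 147 - 4q_Y - (q_M) = 0.
Best responses: q_M = (267 - q_Y)/6, q_Y = (147 - q_M)/4.
Solving the pair: q_M = 921/23, q_Y = 615/23.
Total output Q = 1536/23, so price P = 276 - 1536/23 = 209.2174.

209.22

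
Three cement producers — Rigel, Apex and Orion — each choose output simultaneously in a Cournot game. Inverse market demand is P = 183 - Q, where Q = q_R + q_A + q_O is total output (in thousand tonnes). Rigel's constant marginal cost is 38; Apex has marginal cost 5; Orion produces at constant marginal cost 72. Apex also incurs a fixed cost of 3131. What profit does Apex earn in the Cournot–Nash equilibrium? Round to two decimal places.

1699.25

Rigel's profit: π_R = (183 - Q)q_R - (38q_R). Setting ∂π_R/∂q_R = 0: 145 - 2q_R - (q_A + q_O) = 0.
Apex's profit: π_A = (183 - Q)q_A - (5q_A). Setting ∂π_A/∂q_A = 0: 178 - 2q_A - (q_R + q_O) = 0.
Orion's first-order condition: 111 - 2q_O - (q_R + q_A) = 0.
Adding the 3 first-order conditions: 434 − 4Q = 0, so Q = 217/2.
Back-substituting: q_R = (145 − 217/2) = 73/2, q_A = (178 − 217/2) = 139/2, q_O = (111 − 217/2) = 5/2.
Price P = 183 - 217/2 = 149/2.
Apex's profit: (149/2 - 5)·(139/2) - 3131 = 1699.2500.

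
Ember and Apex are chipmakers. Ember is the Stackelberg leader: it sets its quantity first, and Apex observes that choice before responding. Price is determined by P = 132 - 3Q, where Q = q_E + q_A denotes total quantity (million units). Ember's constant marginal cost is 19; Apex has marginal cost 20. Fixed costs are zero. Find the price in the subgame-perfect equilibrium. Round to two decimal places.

The follower Apex best-responds to any q_E: π_A = (132 - 3Q)q_A - 20q_A.
Follower FOC: 112 - 3q_E - 6q_A = 0, so q_A(q_E) = (112 - 3q_E)/6.
The leader anticipates this reaction. Substituting into P = 132 - 3Q gives P = 76 - (3/2)q_E, so π_E = (76 - (3/2)q_E)q_E - 19q_E.
Maximising: ∂π_E/∂q_E = 57 - 3q_E = 0, giving q_E = 19.
Then q_A = (112 - 3·19)/6 = 55/6.
Total output Q = 169/6, so price P = 132 - 3·(169/6) = 95/2.

47.50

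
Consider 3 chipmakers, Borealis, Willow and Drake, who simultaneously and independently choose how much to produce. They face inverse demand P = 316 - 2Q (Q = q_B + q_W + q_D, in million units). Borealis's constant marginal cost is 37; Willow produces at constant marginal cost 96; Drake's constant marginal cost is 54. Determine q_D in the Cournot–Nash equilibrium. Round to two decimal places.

Borealis's profit: π_B = (316 - 2Q)q_B - (37q_B). Setting ∂π_B/∂q_B = 0: 279 - 4q_B - 2(q_W + q_D) = 0.
Willow's first-order condition: 220 - 4q_W - 2(q_B + q_D) = 0.
Drake's first-order condition: 262 - 4q_D - 2(q_B + q_W) = 0.
Adding the 3 first-order conditions: 761 − 8Q = 0, so Q = 761/8.
Back-substituting: q_B = (279 − 761/4)/2 = 355/8, q_W = (220 − 761/4)/2 = 119/8, q_D = (262 − 761/4)/2 = 287/8.

35.88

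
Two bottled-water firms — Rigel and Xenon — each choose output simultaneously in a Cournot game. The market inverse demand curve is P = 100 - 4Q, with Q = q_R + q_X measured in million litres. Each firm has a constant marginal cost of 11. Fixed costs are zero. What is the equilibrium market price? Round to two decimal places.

A representative firm's profit is π_i = q_i(100 - 4Q) - 11q_i.
First-order condition (treating rivals' output as given): 89 - 8q_i - 4q_j = 0.
By symmetry each firm produces the same amount; substituting q_j = q_i yields q_i = 89/12.
Total output Q = 89/6, so price P = 100 - 4·(89/6) = 122/3.

40.67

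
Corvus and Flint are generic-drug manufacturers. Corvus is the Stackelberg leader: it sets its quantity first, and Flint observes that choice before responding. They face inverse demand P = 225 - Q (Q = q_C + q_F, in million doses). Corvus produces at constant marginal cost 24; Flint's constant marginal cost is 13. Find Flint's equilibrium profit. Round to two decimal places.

Solve by backward induction. Given q_C, the follower Flint maximises π_F = (225 - q_C - q_F)q_F - 13q_F.
∂π_F/∂q_F = 212 - q_C - 2q_F = 0 gives the reaction function q_F = (212 - q_C)/2.
Corvus substitutes q_F(q_C) into its own profit: π_C = q_C(225 - q_C - (212 - q_C)/2) - 24q_C = (119 - (1/2)q_C)q_C - 24q_C.
Leader FOC: 95 - q_C = 0, so q_C = 95.
Then q_F = (212 - 95)/2 = 117/2.
Price P = 225 - 307/2 = 143/2.
Flint's profit: (143/2 - 13)·(117/2) = 3422.2500.

3422.25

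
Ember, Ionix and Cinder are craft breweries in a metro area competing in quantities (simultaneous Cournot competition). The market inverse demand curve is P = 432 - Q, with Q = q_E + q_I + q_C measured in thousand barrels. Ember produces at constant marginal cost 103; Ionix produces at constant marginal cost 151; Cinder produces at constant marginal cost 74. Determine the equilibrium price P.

Ember's profit: π_E = (432 - Q)q_E - (103q_E). Setting ∂π_E/∂q_E = 0: 329 - 2q_E - (q_I + q_C) = 0.
Ionix's first-order condition: 281 - 2q_I - (q_E + q_C) = 0.
Cinder's first-order condition: 358 - 2q_C - (q_E + q_I) = 0.
Adding the 3 first-order conditions: 968 − 4Q = 0, so Q = 242.
Back-substituting: q_E = (329 − 242) = 87, q_I = (281 − 242) = 39, q_C = (358 − 242) = 116.
Total output Q = 242, so price P = 432 - 242 = 190.

190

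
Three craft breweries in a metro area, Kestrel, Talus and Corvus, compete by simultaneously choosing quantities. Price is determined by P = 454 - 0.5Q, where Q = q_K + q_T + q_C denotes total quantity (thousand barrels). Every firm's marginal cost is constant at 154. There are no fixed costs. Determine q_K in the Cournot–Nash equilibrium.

Each firm earns π_i = (454 - 0.5Q)q_i - 154q_i.
Setting ∂π_i/∂q_i = 0 with rivals' quantities fixed: 300 - q_i - (1/2)·Σ_{j≠i} q_j = 0.
By symmetry each firm produces the same amount; substituting Σ_{j≠i} q_j = 2q_i yields q_i = 300/2 = 150.

150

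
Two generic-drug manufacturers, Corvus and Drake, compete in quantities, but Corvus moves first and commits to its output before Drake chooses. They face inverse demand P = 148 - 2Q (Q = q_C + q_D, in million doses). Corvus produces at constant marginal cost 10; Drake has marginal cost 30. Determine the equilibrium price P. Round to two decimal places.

The follower Drake best-responds to any q_C: π_D = (148 - 2Q)q_D - 30q_D.
Setting the follower's marginal profit to zero, 118 - 2q_C - 4q_D = 0, i.e. q_D = (118 - 2q_C)/4.
Corvus substitutes q_D(q_C) into its own profit: π_C = q_C(148 - 2q_C - (118 - 2q_C)/2) - 10q_C = (89 - q_C)q_C - 10q_C.
Maximising: ∂π_C/∂q_C = 79 - 2q_C = 0, giving q_C = 79/2.
Then q_D = (118 - 2·(79/2))/4 = 39/4.
Total output Q = 197/4, so price P = 148 - 2·(197/4) = 99/2.

49.50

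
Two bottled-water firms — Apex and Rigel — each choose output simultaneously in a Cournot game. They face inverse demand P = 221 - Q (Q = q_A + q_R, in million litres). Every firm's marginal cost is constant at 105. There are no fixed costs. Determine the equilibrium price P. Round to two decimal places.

143.67

A representative firm's profit is π_i = q_i(221 - Q) - 105q_i.
First-order condition (treating rivals' output as given): 116 - 2q_i - q_j = 0.
With identical firms every q_j equals q_i, so q_j = q_i and 116 = 3q_i, giving q_i = 116/3.
Total output Q = 232/3, so price P = 221 - 232/3 = 431/3.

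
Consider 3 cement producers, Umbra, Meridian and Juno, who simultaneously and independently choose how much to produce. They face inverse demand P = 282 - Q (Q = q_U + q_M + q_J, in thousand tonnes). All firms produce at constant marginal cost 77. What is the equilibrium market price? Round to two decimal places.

128.25

Each firm earns π_i = (282 - Q)q_i - 77q_i.
Setting ∂π_i/∂q_i = 0 with rivals' quantities fixed: 205 - 2q_i - Σ_{j≠i} q_j = 0.
By symmetry each firm produces the same amount; substituting Σ_{j≠i} q_j = 2q_i yields q_i = 205/4.
Total output Q = 615/4, so price P = 282 - 615/4 = 513/4.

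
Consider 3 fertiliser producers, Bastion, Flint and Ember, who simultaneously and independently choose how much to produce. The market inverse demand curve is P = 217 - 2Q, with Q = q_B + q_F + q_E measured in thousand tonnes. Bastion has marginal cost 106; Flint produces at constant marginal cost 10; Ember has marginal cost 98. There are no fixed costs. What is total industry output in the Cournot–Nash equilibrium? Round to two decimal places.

54.63

Bastion's profit: π_B = (217 - 2Q)q_B - (106q_B). Setting ∂π_B/∂q_B = 0: 111 - 4q_B - 2(q_F + q_E) = 0.
Flint's profit: π_F = (217 - 2Q)q_F - (10q_F). Setting ∂π_F/∂q_F = 0: 207 - 4q_F - 2(q_B + q_E) = 0.
Ember's first-order condition: 119 - 4q_E - 2(q_B + q_F) = 0.
Summing all 3 equations gives 437 − 8Q = 0, hence Q = 437/8.
Back-substituting: q_B = (111 − 437/4)/2 = 7/8, q_F = (207 − 437/4)/2 = 391/8, q_E = (119 − 437/4)/2 = 39/8.
Total output Q = 7/8 + 391/8 + 39/8 = 437/8.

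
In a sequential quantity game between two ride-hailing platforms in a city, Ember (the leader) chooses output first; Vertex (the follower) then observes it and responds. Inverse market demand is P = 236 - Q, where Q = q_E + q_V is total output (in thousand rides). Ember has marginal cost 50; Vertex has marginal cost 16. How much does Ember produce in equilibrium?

76

Solve by backward induction. Given q_E, the follower Vertex maximises π_V = (236 - q_E - q_V)q_V - 16q_V.
Follower FOC: 220 - q_E - 2q_V = 0, so q_V(q_E) = (220 - q_E)/2.
Ember substitutes q_V(q_E) into its own profit: π_E = q_E(236 - q_E - (220 - q_E)/2) - 50q_E = (126 - (1/2)q_E)q_E - 50q_E.
Maximising: ∂π_E/∂q_E = 76 - q_E = 0, giving q_E = 76.
Then q_V = (220 - 76)/2 = 72.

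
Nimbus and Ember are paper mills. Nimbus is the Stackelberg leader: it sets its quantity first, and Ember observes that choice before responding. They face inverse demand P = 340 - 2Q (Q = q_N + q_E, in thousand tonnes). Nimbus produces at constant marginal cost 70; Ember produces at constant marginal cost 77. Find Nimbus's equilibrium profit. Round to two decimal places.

Solve by backward induction. Given q_N, the follower Ember maximises π_E = (340 - 2q_N - 2q_E)q_E - 77q_E.
∂π_E/∂q_E = 263 - 2q_N - 4q_E = 0 gives the reaction function q_E = (263 - 2q_N)/4.
The leader anticipates this reaction. Substituting into P = 340 - 2Q gives P = 417/2 - q_N, so π_N = (417/2 - q_N)q_N - 70q_N.
The leader's first-order condition 277/2 - 2q_N = 0 yields q_N = 277/4.
Then q_E = (263 - 2·(277/4))/4 = 249/8.
Price P = 340 - 2·(803/8) = 557/4.
Nimbus's profit: (557/4 - 70)·(277/4) = 4795.5625.

4795.56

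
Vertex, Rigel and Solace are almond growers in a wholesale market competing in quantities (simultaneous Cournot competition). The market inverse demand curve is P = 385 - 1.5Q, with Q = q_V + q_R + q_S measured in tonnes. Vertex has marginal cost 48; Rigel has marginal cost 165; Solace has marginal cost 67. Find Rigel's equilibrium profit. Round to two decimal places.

Vertex's profit: π_V = (385 - 1.5Q)q_V - (48q_V). Setting ∂π_V/∂q_V = 0: 337 - 3q_V - (3/2)(q_R + q_S) = 0.
Rigel's profit: π_R = (385 - 1.5Q)q_R - (165q_R). Setting ∂π_R/∂q_R = 0: 220 - 3q_R - (3/2)(q_V + q_S) = 0.
Solace's profit: π_S = (385 - 1.5Q)q_S - (67q_S). Setting ∂π_S/∂q_S = 0: 318 - 3q_S - (3/2)(q_V + q_R) = 0.
Adding the 3 first-order conditions: 875 − 6Q = 0, so Q = 875/6.
Back-substituting: q_V = (337 − 875/4)/(3/2) = 473/6, q_R = (220 − 875/4)/(3/2) = 5/6, q_S = (318 − 875/4)/(3/2) = 397/6.
Price P = 385 - (3/2)·(875/6) = 665/4.
Rigel's profit: (665/4 - 165)·(5/6) = 25/24.

1.04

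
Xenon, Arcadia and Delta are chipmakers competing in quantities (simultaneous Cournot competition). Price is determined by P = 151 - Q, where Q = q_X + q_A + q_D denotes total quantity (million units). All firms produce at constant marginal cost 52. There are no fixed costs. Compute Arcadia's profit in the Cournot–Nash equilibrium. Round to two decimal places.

612.56

Each firm earns π_i = (151 - Q)q_i - 52q_i.
First-order condition (treating rivals' output as given): 99 - 2q_i - Σ_{j≠i} q_j = 0.
With identical firms every q_j equals q_i, so Σ_{j≠i} q_j = 2q_i and 99 = 4q_i, giving q_i = 99/4.
Price P = 151 - 297/4 = 307/4.
Arcadia's profit: (307/4 - 52)·(99/4) = 612.5625.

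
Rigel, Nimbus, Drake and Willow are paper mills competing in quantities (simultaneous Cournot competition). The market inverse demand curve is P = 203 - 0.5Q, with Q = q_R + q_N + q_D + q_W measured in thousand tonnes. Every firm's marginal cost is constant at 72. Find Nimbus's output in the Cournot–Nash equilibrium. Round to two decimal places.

Each firm earns π_i = (203 - 0.5Q)q_i - 72q_i.
Setting ∂π_i/∂q_i = 0 with rivals' quantities fixed: 131 - q_i - (1/2)·Σ_{j≠i} q_j = 0.
By symmetry each firm produces the same amount; substituting Σ_{j≠i} q_j = 3q_i yields q_i = 131/(5/2) = 262/5.

52.40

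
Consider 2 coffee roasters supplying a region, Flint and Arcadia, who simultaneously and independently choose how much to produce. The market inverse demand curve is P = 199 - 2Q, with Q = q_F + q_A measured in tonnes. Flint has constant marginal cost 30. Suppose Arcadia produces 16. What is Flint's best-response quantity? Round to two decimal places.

With the rival's output fixed at 16, Flint's profit is π_F = (199 - 2·16 - 2q_F)q_F - (30q_F) = (167 - 2q_F)q_F - (30q_F).
∂π_F/∂q_F = 137 - 4q_F = 0, so q_F = 137/4.

34.25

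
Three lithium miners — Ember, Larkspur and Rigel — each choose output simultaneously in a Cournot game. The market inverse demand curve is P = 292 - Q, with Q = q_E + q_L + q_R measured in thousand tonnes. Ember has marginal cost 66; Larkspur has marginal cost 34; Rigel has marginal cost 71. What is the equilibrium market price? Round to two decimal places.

115.75

Ember's profit: π_E = (292 - Q)q_E - (66q_E). Setting ∂π_E/∂q_E = 0: 226 - 2q_E - (q_L + q_R) = 0.
Larkspur's profit: π_L = (292 - Q)q_L - (34q_L). Setting ∂π_L/∂q_L = 0: 258 - 2q_L - (q_E + q_R) = 0.
Rigel's profit: π_R = (292 - Q)q_R - (71q_R). Setting ∂π_R/∂q_R = 0: 221 - 2q_R - (q_E + q_L) = 0.
Summing all 3 equations gives 705 − 4Q = 0, hence Q = 705/4.
Back-substituting: q_E = (226 − 705/4) = 199/4, q_L = (258 − 705/4) = 327/4, q_R = (221 − 705/4) = 179/4.
Total output Q = 705/4, so price P = 292 - 705/4 = 463/4.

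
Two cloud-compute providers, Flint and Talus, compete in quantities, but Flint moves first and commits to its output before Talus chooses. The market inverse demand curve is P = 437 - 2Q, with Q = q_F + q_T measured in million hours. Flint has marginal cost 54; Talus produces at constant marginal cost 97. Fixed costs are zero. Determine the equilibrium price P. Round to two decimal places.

160.50

The follower Talus best-responds to any q_F: π_T = (437 - 2Q)q_T - 97q_T.
Setting the follower's marginal profit to zero, 340 - 2q_F - 4q_T = 0, i.e. q_T = (340 - 2q_F)/4.
The leader anticipates this reaction. Substituting into P = 437 - 2Q gives P = 267 - q_F, so π_F = (267 - q_F)q_F - 54q_F.
Maximising: ∂π_F/∂q_F = 213 - 2q_F = 0, giving q_F = 213/2.
Then q_T = (340 - 2·(213/2))/4 = 127/4.
Total output Q = 553/4, so price P = 437 - 2·(553/4) = 321/2.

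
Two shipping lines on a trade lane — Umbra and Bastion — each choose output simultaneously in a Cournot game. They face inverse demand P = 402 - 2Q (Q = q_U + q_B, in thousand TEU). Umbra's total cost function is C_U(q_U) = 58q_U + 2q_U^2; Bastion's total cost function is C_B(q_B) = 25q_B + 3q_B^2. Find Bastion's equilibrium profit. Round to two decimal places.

Umbra's profit: π_U = (402 - 2Q)q_U - (58q_U + 2q_U²). Setting ∂π_U/∂q_U = 0: 344 - 8q_U - 2(q_B) = 0.
Bastion's first-order condition: 377 - 10q_B - 2(q_U) = 0.
Best responses: q_U = (344 - 2q_B)/8, q_B = (377 - 2q_U)/10.
Substituting one into the other gives q_U = 1343/38 and q_B = 582/19.
Price P = 402 - 2·65.9737 = 270.0526.
Bastion's profit: 270.0526·(582/19) - 25·(582/19) - 3(582/19)² = 4691.4681.

4691.47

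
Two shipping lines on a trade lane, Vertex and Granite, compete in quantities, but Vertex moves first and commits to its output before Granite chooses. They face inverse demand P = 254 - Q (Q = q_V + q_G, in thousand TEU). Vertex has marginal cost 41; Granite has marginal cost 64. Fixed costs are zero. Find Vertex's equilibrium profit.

6962

The follower Granite best-responds to any q_V: π_G = (254 - Q)q_G - 64q_G.
∂π_G/∂q_G = 190 - q_V - 2q_G = 0 gives the reaction function q_G = (190 - q_V)/2.
Vertex substitutes q_G(q_V) into its own profit: π_V = q_V(254 - q_V - (190 - q_V)/2) - 41q_V = (159 - (1/2)q_V)q_V - 41q_V.
The leader's first-order condition 118 - q_V = 0 yields q_V = 118.
Then q_G = (190 - 118)/2 = 36.
Price P = 254 - 154 = 100.
Vertex's profit: (100 - 41)·118 = 6962.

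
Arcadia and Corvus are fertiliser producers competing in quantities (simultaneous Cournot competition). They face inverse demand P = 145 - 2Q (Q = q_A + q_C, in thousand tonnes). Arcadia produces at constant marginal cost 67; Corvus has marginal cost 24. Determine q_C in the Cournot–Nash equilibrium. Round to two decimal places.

27.33

Arcadia's profit: π_A = (145 - 2Q)q_A - (67q_A). Setting ∂π_A/∂q_A = 0: 78 - 4q_A - 2(q_C) = 0.
Corvus's profit: π_C = (145 - 2Q)q_C - (24q_C). Setting ∂π_C/∂q_C = 0: 121 - 4q_C - 2(q_A) = 0.
So q_A = (78 - 2q_C)/4 and q_C = (121 - 2q_A)/4.
Solving the pair: q_A = 35/6, q_C = 82/3.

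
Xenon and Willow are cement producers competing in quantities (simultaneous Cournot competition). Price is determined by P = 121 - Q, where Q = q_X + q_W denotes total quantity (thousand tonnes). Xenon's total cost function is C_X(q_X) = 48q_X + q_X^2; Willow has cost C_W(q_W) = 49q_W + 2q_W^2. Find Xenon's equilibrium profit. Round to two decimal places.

506.45

Xenon's profit: π_X = (121 - Q)q_X - (48q_X + q_X²). Setting ∂π_X/∂q_X = 0: 73 - 4q_X - (q_W) = 0.
Willow's profit: π_W = (121 - Q)q_W - (49q_W + 2q_W²). Setting ∂π_W/∂q_W = 0: 72 - 6q_W - (q_X) = 0.
Best responses: q_X = (73 - q_W)/4, q_W = (72 - q_X)/6.
Substituting one into the other gives q_X = 366/23 and q_W = 215/23.
Price P = 121 - 581/23 = 95.7391.
Xenon's profit: 95.7391·(366/23) - 48·(366/23) - (366/23)² = 506.4499.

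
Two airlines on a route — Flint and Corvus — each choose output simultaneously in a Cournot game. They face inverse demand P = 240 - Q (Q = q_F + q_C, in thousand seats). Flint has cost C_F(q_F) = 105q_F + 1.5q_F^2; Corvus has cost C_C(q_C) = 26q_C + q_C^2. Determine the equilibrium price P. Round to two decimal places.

173.63

Flint's profit: π_F = (240 - Q)q_F - (105q_F + (3/2)q_F²). Setting ∂π_F/∂q_F = 0: 135 - 5q_F - (q_C) = 0.
Corvus's profit: π_C = (240 - Q)q_C - (26q_C + q_C²). Setting ∂π_C/∂q_C = 0: 214 - 4q_C - (q_F) = 0.
So q_F = (135 - q_C)/5 and q_C = (214 - q_F)/4.
Substituting one into the other gives q_F = 326/19 and q_C = 935/19.
Total output Q = 1261/19, so price P = 240 - 1261/19 = 173.6316.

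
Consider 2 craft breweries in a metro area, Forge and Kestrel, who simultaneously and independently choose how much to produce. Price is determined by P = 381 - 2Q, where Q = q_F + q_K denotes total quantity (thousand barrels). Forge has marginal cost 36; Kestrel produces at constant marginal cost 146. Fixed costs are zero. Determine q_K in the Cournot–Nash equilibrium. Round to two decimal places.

Forge's profit: π_F = (381 - 2Q)q_F - (36q_F). Setting ∂π_F/∂q_F = 0: 345 - 4q_F - 2(q_K) = 0.
Kestrel's first-order condition: 235 - 4q_K - 2(q_F) = 0.
So q_F = (345 - 2q_K)/4 and q_K = (235 - 2q_F)/4.
Solving the pair: q_F = 455/6, q_K = 125/6.

20.83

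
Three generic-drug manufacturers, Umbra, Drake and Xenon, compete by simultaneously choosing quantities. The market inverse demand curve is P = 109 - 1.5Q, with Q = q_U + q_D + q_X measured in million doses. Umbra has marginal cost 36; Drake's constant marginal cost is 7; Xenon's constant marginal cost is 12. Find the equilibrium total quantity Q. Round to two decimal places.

Umbra's profit: π_U = (109 - 1.5Q)q_U - (36q_U). Setting ∂π_U/∂q_U = 0: 73 - 3q_U - (3/2)(q_D + q_X) = 0.
Drake's first-order condition: 102 - 3q_D - (3/2)(q_U + q_X) = 0.
Xenon's profit: π_X = (109 - 1.5Q)q_X - (12q_X). Setting ∂π_X/∂q_X = 0: 97 - 3q_X - (3/2)(q_U + q_D) = 0.
Summing all 3 equations gives 272 − 6Q = 0, hence Q = 136/3.
Back-substituting: q_U = (73 − 68)/(3/2) = 10/3, q_D = (102 − 68)/(3/2) = 68/3, q_X = (97 − 68)/(3/2) = 58/3.
Total output Q = 10/3 + 68/3 + 58/3 = 136/3.

45.33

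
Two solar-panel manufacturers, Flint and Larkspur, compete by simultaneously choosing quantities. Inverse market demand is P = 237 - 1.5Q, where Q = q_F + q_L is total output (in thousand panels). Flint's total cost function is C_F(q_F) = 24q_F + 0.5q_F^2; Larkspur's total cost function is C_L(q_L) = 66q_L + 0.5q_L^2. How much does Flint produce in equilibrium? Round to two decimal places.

Flint's profit: π_F = (237 - 1.5Q)q_F - (24q_F + (1/2)q_F²). Setting ∂π_F/∂q_F = 0: 213 - 4q_F - (3/2)(q_L) = 0.
Larkspur's profit: π_L = (237 - 1.5Q)q_L - (66q_L + (1/2)q_L²). Setting ∂π_L/∂q_L = 0: 171 - 4q_L - (3/2)(q_F) = 0.
Best responses: q_F = (213 - (3/2)q_L)/4, q_L = (171 - (3/2)q_F)/4.
Substituting one into the other gives q_F = 43.3091 and q_L = 1458/55.

43.31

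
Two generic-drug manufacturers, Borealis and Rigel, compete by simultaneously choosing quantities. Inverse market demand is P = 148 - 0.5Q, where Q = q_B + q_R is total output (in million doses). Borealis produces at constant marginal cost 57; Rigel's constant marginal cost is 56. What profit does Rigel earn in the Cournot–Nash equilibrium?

1922

Borealis's profit: π_B = (148 - 0.5Q)q_B - (57q_B). Setting ∂π_B/∂q_B = 0: 91 - q_B - (1/2)(q_R) = 0.
Rigel's first-order condition: 92 - q_R - (1/2)(q_B) = 0.
Rearranging gives the reaction functions q_B = (91 - (1/2)q_R) and q_R = (92 - (1/2)q_B).
Solving the pair: q_B = 60, q_R = 62.
Price P = 148 - (1/2)·122 = 87.
Rigel's profit: (87 - 56)·62 = 1922.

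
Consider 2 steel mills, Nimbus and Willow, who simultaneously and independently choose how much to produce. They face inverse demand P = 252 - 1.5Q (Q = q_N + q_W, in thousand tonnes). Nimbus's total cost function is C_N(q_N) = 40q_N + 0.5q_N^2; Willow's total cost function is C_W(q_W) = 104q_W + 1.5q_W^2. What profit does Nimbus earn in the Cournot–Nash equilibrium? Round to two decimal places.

Nimbus's profit: π_N = (252 - 1.5Q)q_N - (40q_N + (1/2)q_N²). Setting ∂π_N/∂q_N = 0: 212 - 4q_N - (3/2)(q_W) = 0.
Willow's first-order condition: 148 - 6q_W - (3/2)(q_N) = 0.
So q_N = (212 - (3/2)q_W)/4 and q_W = (148 - (3/2)q_N)/6.
Substituting one into the other gives q_N = 1400/29 and q_W = 1096/87.
Price P = 252 - (3/2)·60.8736 = 160.6897.
Nimbus's profit: 160.6897·(1400/29) - 40·(1400/29) - (1/2)(1400/29)² = 4661.1177.

4661.12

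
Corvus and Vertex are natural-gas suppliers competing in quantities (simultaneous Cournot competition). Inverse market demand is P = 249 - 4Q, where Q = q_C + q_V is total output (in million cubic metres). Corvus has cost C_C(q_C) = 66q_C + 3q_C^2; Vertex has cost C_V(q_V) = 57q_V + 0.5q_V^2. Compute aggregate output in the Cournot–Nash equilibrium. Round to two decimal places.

Corvus's profit: π_C = (249 - 4Q)q_C - (66q_C + 3q_C²). Setting ∂π_C/∂q_C = 0: 183 - 14q_C - 4(q_V) = 0.
Vertex's profit: π_V = (249 - 4Q)q_V - (57q_V + (1/2)q_V²). Setting ∂π_V/∂q_V = 0: 192 - 9q_V - 4(q_C) = 0.
Best responses: q_C = (183 - 4q_V)/14, q_V = (192 - 4q_C)/9.
Solving the pair: q_C = 879/110, q_V = 978/55.
Total output Q = 879/110 + 978/55 = 567/22.

25.77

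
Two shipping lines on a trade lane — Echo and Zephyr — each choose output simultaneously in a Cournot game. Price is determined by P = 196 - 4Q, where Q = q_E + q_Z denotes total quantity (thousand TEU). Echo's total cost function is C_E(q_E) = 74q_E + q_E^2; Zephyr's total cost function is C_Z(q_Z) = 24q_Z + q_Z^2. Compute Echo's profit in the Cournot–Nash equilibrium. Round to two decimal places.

Echo's profit: π_E = (196 - 4Q)q_E - (74q_E + q_E²). Setting ∂π_E/∂q_E = 0: 122 - 10q_E - 4(q_Z) = 0.
Zephyr's profit: π_Z = (196 - 4Q)q_Z - (24q_Z + q_Z²). Setting ∂π_Z/∂q_Z = 0: 172 - 10q_Z - 4(q_E) = 0.
Best responses: q_E = (122 - 4q_Z)/10, q_Z = (172 - 4q_E)/10.
Solving the pair: q_E = 19/3, q_Z = 44/3.
Price P = 196 - 4·21 = 112.
Echo's profit: 112·(19/3) - 74·(19/3) - (19/3)² = 1805/9.

200.56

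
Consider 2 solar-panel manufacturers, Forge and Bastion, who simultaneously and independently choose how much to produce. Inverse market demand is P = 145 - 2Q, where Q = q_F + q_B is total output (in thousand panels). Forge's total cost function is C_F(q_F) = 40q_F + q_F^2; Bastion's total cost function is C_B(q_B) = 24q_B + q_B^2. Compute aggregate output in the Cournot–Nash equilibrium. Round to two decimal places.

Forge's profit: π_F = (145 - 2Q)q_F - (40q_F + q_F²). Setting ∂π_F/∂q_F = 0: 105 - 6q_F - 2(q_B) = 0.
Bastion's profit: π_B = (145 - 2Q)q_B - (24q_B + q_B²). Setting ∂π_B/∂q_B = 0: 121 - 6q_B - 2(q_F) = 0.
So q_F = (105 - 2q_B)/6 and q_B = (121 - 2q_F)/6.
Solving the pair: q_F = 97/8, q_B = 129/8.
Total output Q = 97/8 + 129/8 = 113/4.

28.25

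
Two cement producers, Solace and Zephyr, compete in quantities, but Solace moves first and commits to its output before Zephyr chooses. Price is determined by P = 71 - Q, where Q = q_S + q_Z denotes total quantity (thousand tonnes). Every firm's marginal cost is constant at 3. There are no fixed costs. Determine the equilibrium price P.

20

The follower Zephyr best-responds to any q_S: π_Z = (71 - Q)q_Z - 3q_Z.
∂π_Z/∂q_Z = 68 - q_S - 2q_Z = 0 gives the reaction function q_Z = (68 - q_S)/2.
The leader anticipates this reaction. Substituting into P = 71 - Q gives P = 37 - (1/2)q_S, so π_S = (37 - (1/2)q_S)q_S - 3q_S.
Leader FOC: 34 - q_S = 0, so q_S = 34.
Then q_Z = (68 - 34)/2 = 17.
Total output Q = 51, so price P = 71 - 51 = 20.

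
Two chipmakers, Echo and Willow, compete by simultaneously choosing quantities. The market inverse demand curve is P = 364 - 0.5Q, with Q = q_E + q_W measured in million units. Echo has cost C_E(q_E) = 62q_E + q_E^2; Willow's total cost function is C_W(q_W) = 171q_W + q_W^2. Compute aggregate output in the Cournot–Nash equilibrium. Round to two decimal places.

Echo's profit: π_E = (364 - 0.5Q)q_E - (62q_E + q_E²). Setting ∂π_E/∂q_E = 0: 302 - 3q_E - (1/2)(q_W) = 0.
Willow's first-order condition: 193 - 3q_W - (1/2)(q_E) = 0.
Best responses: q_E = (302 - (1/2)q_W)/3, q_W = (193 - (1/2)q_E)/3.
Substituting one into the other gives q_E = 92.5143 and q_W = 1712/35.
Total output Q = 92.5143 + 1712/35 = 990/7.

141.43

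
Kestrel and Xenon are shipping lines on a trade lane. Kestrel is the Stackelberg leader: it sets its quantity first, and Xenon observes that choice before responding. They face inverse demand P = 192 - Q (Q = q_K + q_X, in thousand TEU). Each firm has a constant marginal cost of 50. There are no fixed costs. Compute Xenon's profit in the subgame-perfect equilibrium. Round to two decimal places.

1260.25

Solve by backward induction. Given q_K, the follower Xenon maximises π_X = (192 - q_K - q_X)q_X - 50q_X.
Setting the follower's marginal profit to zero, 142 - q_K - 2q_X = 0, i.e. q_X = (142 - q_K)/2.
The leader anticipates this reaction. Substituting into P = 192 - Q gives P = 121 - (1/2)q_K, so π_K = (121 - (1/2)q_K)q_K - 50q_K.
Leader FOC: 71 - q_K = 0, so q_K = 71.
Then q_X = (142 - 71)/2 = 71/2.
Price P = 192 - 213/2 = 171/2.
Xenon's profit: (171/2 - 50)·(71/2) = 1260.2500.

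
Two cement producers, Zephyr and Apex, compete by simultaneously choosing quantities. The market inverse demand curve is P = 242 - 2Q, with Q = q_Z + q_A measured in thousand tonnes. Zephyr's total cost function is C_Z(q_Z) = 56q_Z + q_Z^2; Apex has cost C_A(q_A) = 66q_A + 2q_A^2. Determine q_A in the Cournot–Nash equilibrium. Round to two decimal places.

Zephyr's profit: π_Z = (242 - 2Q)q_Z - (56q_Z + q_Z²). Setting ∂π_Z/∂q_Z = 0: 186 - 6q_Z - 2(q_A) = 0.
Apex's profit: π_A = (242 - 2Q)q_A - (66q_A + 2q_A²). Setting ∂π_A/∂q_A = 0: 176 - 8q_A - 2(q_Z) = 0.
Best responses: q_Z = (186 - 2q_A)/6, q_A = (176 - 2q_Z)/8.
Substituting one into the other gives q_Z = 284/11 and q_A = 171/11.

15.55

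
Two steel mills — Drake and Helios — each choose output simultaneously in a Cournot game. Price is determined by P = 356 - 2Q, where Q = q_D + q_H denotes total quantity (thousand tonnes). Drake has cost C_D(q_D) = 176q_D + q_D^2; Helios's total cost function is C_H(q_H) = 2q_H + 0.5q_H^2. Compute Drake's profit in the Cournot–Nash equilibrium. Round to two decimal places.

Drake's profit: π_D = (356 - 2Q)q_D - (176q_D + q_D²). Setting ∂π_D/∂q_D = 0: 180 - 6q_D - 2(q_H) = 0.
Helios's profit: π_H = (356 - 2Q)q_H - (2q_H + (1/2)q_H²). Setting ∂π_H/∂q_H = 0: 354 - 5q_H - 2(q_D) = 0.
Rearranging gives the reaction functions q_D = (180 - 2q_H)/6 and q_H = (354 - 2q_D)/5.
Solving the pair: q_D = 96/13, q_H = 882/13.
Price P = 356 - 2·(978/13) = 205.5385.
Drake's profit: 205.5385·(96/13) - 176·(96/13) - (96/13)² = 163.5976.

163.60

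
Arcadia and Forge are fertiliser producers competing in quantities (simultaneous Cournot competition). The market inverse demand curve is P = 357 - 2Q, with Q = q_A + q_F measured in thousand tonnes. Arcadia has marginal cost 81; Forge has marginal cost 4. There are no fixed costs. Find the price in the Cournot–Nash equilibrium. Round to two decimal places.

147.33

Arcadia's profit: π_A = (357 - 2Q)q_A - (81q_A). Setting ∂π_A/∂q_A = 0: 276 - 4q_A - 2(q_F) = 0.
Forge's first-order condition: 353 - 4q_F - 2(q_A) = 0.
So q_A = (276 - 2q_F)/4 and q_F = (353 - 2q_A)/4.
Solving the pair: q_A = 199/6, q_F = 215/3.
Total output Q = 629/6, so price P = 357 - 2·(629/6) = 442/3.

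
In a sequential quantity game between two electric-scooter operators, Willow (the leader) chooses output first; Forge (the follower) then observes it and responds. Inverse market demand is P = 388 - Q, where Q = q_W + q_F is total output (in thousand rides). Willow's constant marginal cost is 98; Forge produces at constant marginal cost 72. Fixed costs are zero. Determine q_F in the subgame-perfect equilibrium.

92

The follower Forge best-responds to any q_W: π_F = (388 - Q)q_F - 72q_F.
∂π_F/∂q_F = 316 - q_W - 2q_F = 0 gives the reaction function q_F = (316 - q_W)/2.
The leader anticipates this reaction. Substituting into P = 388 - Q gives P = 230 - (1/2)q_W, so π_W = (230 - (1/2)q_W)q_W - 98q_W.
Maximising: ∂π_W/∂q_W = 132 - q_W = 0, giving q_W = 132.
Then q_F = (316 - 132)/2 = 92.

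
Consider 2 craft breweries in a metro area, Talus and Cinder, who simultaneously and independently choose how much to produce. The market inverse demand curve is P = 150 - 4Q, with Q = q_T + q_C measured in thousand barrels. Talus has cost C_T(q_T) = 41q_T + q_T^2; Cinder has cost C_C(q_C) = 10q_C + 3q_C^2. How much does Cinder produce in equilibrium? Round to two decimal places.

Talus's profit: π_T = (150 - 4Q)q_T - (41q_T + q_T²). Setting ∂π_T/∂q_T = 0: 109 - 10q_T - 4(q_C) = 0.
Cinder's profit: π_C = (150 - 4Q)q_C - (10q_C + 3q_C²). Setting ∂π_C/∂q_C = 0: 140 - 14q_C - 4(q_T) = 0.
Best responses: q_T = (109 - 4q_C)/10, q_C = (140 - 4q_T)/14.
Substituting one into the other gives q_T = 483/62 and q_C = 241/31.

7.77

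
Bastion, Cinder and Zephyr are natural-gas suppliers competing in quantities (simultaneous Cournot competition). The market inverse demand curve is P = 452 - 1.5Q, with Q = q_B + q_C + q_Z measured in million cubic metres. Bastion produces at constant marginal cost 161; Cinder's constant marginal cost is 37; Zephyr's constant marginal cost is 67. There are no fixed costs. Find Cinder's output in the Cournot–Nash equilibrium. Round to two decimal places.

Bastion's profit: π_B = (452 - 1.5Q)q_B - (161q_B). Setting ∂π_B/∂q_B = 0: 291 - 3q_B - (3/2)(q_C + q_Z) = 0.
Cinder's first-order condition: 415 - 3q_C - (3/2)(q_B + q_Z) = 0.
Zephyr's profit: π_Z = (452 - 1.5Q)q_Z - (67q_Z). Setting ∂π_Z/∂q_Z = 0: 385 - 3q_Z - (3/2)(q_B + q_C) = 0.
Adding the 3 conditions: 1091 − 3Q − 3Q = 0, i.e. Q = 1091/6.
Back-substituting: q_B = (291 − 1091/4)/(3/2) = 73/6, q_C = (415 − 1091/4)/(3/2) = 569/6, q_Z = (385 − 1091/4)/(3/2) = 449/6.

94.83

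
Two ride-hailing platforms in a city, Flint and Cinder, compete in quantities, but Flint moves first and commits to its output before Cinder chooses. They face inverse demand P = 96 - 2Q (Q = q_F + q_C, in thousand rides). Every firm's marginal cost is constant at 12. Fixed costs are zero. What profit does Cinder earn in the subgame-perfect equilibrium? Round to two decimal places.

Solve by backward induction. Given q_F, the follower Cinder maximises π_C = (96 - 2q_F - 2q_C)q_C - 12q_C.
Follower FOC: 84 - 2q_F - 4q_C = 0, so q_C(q_F) = (84 - 2q_F)/4.
The leader anticipates this reaction. Substituting into P = 96 - 2Q gives P = 54 - q_F, so π_F = (54 - q_F)q_F - 12q_F.
Maximising: ∂π_F/∂q_F = 42 - 2q_F = 0, giving q_F = 21.
Then q_C = (84 - 2·21)/4 = 21/2.
Price P = 96 - 2·(63/2) = 33.
Cinder's profit: (33 - 12)·(21/2) = 441/2.

220.50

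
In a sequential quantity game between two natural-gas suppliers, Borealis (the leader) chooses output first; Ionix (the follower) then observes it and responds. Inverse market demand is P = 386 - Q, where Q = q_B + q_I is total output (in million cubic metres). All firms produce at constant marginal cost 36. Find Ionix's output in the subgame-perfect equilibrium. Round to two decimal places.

The follower Ionix best-responds to any q_B: π_I = (386 - Q)q_I - 36q_I.
Follower FOC: 350 - q_B - 2q_I = 0, so q_I(q_B) = (350 - q_B)/2.
Borealis substitutes q_I(q_B) into its own profit: π_B = q_B(386 - q_B - (350 - q_B)/2) - 36q_B = (211 - (1/2)q_B)q_B - 36q_B.
Leader FOC: 175 - q_B = 0, so q_B = 175.
Then q_I = (350 - 175)/2 = 175/2.

87.50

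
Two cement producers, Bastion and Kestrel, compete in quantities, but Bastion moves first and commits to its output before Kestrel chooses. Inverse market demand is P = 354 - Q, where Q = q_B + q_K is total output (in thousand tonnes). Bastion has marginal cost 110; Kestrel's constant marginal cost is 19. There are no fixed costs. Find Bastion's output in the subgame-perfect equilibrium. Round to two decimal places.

The follower Kestrel best-responds to any q_B: π_K = (354 - Q)q_K - 19q_K.
∂π_K/∂q_K = 335 - q_B - 2q_K = 0 gives the reaction function q_K = (335 - q_B)/2.
The leader anticipates this reaction. Substituting into P = 354 - Q gives P = 373/2 - (1/2)q_B, so π_B = (373/2 - (1/2)q_B)q_B - 110q_B.
The leader's first-order condition 153/2 - q_B = 0 yields q_B = 153/2.
Then q_K = (335 - 153/2)/2 = 517/4.

76.50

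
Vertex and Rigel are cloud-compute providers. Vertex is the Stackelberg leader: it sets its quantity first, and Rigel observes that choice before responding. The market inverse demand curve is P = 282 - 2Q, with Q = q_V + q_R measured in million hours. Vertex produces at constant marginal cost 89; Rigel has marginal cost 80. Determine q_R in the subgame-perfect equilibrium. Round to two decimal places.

The follower Rigel best-responds to any q_V: π_R = (282 - 2Q)q_R - 80q_R.
Follower FOC: 202 - 2q_V - 4q_R = 0, so q_R(q_V) = (202 - 2q_V)/4.
Vertex substitutes q_R(q_V) into its own profit: π_V = q_V(282 - 2q_V - (202 - 2q_V)/2) - 89q_V = (181 - q_V)q_V - 89q_V.
Leader FOC: 92 - 2q_V = 0, so q_V = 46.
Then q_R = (202 - 2·46)/4 = 55/2.

27.50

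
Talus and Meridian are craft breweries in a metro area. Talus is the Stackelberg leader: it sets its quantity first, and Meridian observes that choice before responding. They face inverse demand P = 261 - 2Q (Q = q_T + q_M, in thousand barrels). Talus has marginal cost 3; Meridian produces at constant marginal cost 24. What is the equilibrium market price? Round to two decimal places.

Solve by backward induction. Given q_T, the follower Meridian maximises π_M = (261 - 2q_T - 2q_M)q_M - 24q_M.
Setting the follower's marginal profit to zero, 237 - 2q_T - 4q_M = 0, i.e. q_M = (237 - 2q_T)/4.
The leader anticipates this reaction. Substituting into P = 261 - 2Q gives P = 285/2 - q_T, so π_T = (285/2 - q_T)q_T - 3q_T.
Leader FOC: 279/2 - 2q_T = 0, so q_T = 279/4.
Then q_M = (237 - 2·(279/4))/4 = 195/8.
Total output Q = 753/8, so price P = 261 - 2·(753/8) = 291/4.

72.75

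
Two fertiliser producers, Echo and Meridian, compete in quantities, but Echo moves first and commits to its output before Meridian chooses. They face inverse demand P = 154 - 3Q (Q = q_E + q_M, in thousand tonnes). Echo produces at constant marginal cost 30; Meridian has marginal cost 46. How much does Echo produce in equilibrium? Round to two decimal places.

Solve by backward induction. Given q_E, the follower Meridian maximises π_M = (154 - 3q_E - 3q_M)q_M - 46q_M.
Follower FOC: 108 - 3q_E - 6q_M = 0, so q_M(q_E) = (108 - 3q_E)/6.
Echo substitutes q_M(q_E) into its own profit: π_E = q_E(154 - 3q_E - (108 - 3q_E)/2) - 30q_E = (100 - (3/2)q_E)q_E - 30q_E.
Leader FOC: 70 - 3q_E = 0, so q_E = 70/3.
Then q_M = (108 - 3·(70/3))/6 = 19/3.

23.33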